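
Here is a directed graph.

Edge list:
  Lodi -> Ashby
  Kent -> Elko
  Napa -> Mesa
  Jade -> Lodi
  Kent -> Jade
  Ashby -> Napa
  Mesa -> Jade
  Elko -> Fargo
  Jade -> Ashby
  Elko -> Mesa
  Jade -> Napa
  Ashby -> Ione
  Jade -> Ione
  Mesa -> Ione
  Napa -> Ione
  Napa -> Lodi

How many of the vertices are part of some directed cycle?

A vertex is on a directed cycle iff it belongs to a strongly connected component of size ≥ 2 (or has a self-loop).
The vertices on cycles are {Jade, Lodi, Mesa, Napa, Ashby} — 5 in total.

5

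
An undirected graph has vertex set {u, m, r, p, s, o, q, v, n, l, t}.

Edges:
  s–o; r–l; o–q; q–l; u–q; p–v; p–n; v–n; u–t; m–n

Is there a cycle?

DFS, tracking each vertex's parent; an edge to a visited non-parent vertex closes a cycle.
Start from u:
visit u (parent –)
  visit q (parent u)
    visit o (parent q)
      o–q: parent, skip
      visit s (parent o)
        s–o: parent, skip
    visit l (parent q)
      visit r (parent l)
        r–l: parent, skip
      l–q: parent, skip
    q–u: parent, skip
  visit t (parent u)
    t–u: parent, skip
visit m (parent –)
  visit n (parent m)
    n–m: parent, skip
    visit v (parent n)
      visit p (parent v)
        p–n: n visited and ≠ parent → cycle
Cycle: n – v – p – n.

Yes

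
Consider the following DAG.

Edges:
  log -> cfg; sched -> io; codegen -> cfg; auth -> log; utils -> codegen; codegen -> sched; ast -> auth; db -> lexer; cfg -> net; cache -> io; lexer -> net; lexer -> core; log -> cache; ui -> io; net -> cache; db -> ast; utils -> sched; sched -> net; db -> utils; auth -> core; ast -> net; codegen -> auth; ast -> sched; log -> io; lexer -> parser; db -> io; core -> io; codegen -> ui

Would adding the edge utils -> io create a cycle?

Adding utils→io creates a cycle iff io can already reach utils.
Explore from io: no path reaches utils. The graph stays acyclic.

No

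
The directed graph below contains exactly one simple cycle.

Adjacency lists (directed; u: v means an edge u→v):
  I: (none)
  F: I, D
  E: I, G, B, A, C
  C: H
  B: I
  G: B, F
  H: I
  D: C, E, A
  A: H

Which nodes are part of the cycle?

DFS with gray/black marking from D:
D gray
  C gray
    H gray
      I gray
      I black
    H black
  C black
  E gray
    E→I: I black — skip
    G gray
      B gray
        B→I: I black — skip
      B black
      F gray
        F→I: I black — skip
        F→D: D is gray → back edge
Back edge closes the cycle D → E → G → F → D; its vertices are {D, E, F, G}.

D, E, F, G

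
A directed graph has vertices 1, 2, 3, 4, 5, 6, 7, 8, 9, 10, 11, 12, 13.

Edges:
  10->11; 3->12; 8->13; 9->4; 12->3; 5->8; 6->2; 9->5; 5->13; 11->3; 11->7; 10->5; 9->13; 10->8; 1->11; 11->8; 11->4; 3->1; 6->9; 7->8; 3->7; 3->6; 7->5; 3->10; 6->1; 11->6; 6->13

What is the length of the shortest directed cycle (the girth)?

For each vertex v, BFS finds the shortest path from v back to v.
The shortest such closed walk is 3 → 12 → 3, length 2.

2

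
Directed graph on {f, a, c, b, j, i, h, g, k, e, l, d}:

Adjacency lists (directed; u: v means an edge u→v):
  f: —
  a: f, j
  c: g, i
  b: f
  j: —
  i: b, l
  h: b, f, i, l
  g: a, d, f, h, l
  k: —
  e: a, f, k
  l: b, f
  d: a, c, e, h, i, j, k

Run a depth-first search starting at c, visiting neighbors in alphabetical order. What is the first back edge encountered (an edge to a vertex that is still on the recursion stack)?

d→c

DFS from c (visiting neighbors in alphabetical order); mark gray on enter, black on exit:
c gray
  g gray
    a gray
      f gray
      f black
      j gray
      j black
    a black
    d gray
      d→a: a black — skip
      d→c: c is gray → back edge
First back edge: d → c.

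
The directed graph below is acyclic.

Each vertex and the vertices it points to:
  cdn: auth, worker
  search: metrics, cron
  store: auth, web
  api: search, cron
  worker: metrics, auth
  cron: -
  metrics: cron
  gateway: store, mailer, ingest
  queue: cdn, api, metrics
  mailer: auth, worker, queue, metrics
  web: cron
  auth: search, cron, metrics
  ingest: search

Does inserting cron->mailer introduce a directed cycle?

Yes

Adding cron→mailer creates a cycle iff mailer can already reach cron.
Path from mailer: mailer → auth → cron.
So mailer → … → cron → mailer is a cycle.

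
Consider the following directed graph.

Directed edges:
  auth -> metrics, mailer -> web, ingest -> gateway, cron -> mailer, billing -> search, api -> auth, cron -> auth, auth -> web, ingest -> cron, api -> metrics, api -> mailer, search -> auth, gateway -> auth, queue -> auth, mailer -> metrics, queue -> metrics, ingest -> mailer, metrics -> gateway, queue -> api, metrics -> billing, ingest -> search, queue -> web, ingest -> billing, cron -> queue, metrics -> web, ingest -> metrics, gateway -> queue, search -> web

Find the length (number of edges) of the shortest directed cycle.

For each vertex v, BFS finds the shortest path from v back to v.
The shortest such closed walk is gateway → queue → metrics → gateway, length 3.

3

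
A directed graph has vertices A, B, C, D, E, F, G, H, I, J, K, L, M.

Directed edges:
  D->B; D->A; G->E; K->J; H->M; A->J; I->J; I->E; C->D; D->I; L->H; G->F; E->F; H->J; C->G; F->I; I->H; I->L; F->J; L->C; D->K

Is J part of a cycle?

J lies on a cycle iff there is a path from J back to itself.
Exploring from J, it never reaches itself; equivalently, its strongly connected component is a singleton.

No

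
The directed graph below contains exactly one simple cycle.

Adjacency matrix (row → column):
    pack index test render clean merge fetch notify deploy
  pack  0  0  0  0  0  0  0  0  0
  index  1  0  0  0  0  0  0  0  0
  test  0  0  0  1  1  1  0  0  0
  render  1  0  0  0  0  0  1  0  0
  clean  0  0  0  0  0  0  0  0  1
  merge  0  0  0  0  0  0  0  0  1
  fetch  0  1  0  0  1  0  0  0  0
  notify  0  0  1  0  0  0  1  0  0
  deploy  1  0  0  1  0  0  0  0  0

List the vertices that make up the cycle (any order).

clean, fetch, deploy, render

DFS with gray/black marking from fetch:
fetch gray
  index gray
    pack gray
    pack black
  index black
  clean gray
    deploy gray
      render gray
        render→fetch: fetch is gray → back edge
Back edge closes the cycle fetch → clean → deploy → render → fetch; its vertices are {clean, fetch, deploy, render}.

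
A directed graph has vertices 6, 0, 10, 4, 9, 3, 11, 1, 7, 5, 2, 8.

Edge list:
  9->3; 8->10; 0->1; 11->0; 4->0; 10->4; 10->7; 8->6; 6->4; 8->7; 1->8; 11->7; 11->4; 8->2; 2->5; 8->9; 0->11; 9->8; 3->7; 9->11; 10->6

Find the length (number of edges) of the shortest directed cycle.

For each vertex v, BFS finds the shortest path from v back to v.
The shortest such closed walk is 9 → 8 → 9, length 2.

2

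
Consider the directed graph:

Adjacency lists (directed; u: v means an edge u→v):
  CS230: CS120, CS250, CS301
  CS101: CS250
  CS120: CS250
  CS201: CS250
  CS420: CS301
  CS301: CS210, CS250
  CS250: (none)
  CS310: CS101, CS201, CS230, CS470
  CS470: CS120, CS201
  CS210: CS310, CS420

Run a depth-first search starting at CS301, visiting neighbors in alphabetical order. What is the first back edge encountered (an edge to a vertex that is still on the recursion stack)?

CS230->CS301

DFS from CS301 (visiting neighbors in alphabetical order); mark gray on enter, black on exit:
CS301 gray
  CS210 gray
    CS310 gray
      CS101 gray
        CS250 gray
        CS250 black
      CS101 black
      CS201 gray
        CS201→CS250: CS250 black — skip
      CS201 black
      CS230 gray
        CS120 gray
          CS120→CS250: CS250 black — skip
        CS120 black
        CS230→CS250: CS250 black — skip
        CS230→CS301: CS301 is gray → back edge
First back edge: CS230 → CS301.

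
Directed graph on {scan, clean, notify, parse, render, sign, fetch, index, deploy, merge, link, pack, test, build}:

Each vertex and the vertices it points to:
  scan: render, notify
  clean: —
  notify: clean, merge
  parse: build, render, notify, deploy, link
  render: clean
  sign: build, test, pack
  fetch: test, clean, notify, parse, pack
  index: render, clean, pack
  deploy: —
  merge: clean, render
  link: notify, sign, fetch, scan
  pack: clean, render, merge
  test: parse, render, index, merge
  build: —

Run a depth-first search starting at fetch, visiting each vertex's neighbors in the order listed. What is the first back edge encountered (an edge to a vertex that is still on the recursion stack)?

sign->test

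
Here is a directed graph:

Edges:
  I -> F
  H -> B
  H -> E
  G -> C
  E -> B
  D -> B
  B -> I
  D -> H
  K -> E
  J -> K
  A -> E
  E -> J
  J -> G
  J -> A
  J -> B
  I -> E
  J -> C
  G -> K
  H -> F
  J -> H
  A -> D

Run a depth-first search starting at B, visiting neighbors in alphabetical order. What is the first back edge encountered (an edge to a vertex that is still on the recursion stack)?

E→B

DFS from B (visiting neighbors in alphabetical order); mark gray on enter, black on exit:
B gray
  I gray
    E gray
      E→B: B is gray → back edge
First back edge: E → B.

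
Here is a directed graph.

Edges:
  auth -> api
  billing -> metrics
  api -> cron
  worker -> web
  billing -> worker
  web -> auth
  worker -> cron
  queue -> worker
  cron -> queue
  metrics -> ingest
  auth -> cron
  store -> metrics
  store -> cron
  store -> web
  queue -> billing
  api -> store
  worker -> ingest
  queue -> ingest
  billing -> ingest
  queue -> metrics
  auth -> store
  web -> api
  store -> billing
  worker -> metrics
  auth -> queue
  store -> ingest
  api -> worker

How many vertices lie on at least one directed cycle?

A vertex is on a directed cycle iff it belongs to a strongly connected component of size ≥ 2 (or has a self-loop).
The vertices on cycles are {api, web, auth, cron, queue, store, worker, billing} — 8 in total.

8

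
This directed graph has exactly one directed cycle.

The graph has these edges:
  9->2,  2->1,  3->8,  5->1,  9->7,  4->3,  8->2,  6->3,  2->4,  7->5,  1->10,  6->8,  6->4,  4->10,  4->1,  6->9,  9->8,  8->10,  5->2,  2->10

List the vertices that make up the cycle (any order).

DFS with gray/black marking from 3:
3 gray
  8 gray
    2 gray
      1 gray
        10 gray
        10 black
      1 black
      4 gray
        4→10: 10 black — skip
        4→3: 3 is gray → back edge
Back edge closes the cycle 3 → 8 → 2 → 4 → 3; its vertices are {2, 3, 4, 8}.

2, 3, 4, 8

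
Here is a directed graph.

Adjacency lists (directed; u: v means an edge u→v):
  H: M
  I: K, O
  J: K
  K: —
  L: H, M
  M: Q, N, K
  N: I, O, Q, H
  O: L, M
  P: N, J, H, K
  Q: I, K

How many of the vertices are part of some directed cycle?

7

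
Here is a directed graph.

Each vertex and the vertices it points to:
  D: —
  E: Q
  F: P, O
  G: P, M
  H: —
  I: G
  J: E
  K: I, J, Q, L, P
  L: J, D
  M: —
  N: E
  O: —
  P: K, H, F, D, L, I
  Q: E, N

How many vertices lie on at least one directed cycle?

A vertex is on a directed cycle iff it belongs to a strongly connected component of size ≥ 2 (or has a self-loop).
The vertices on cycles are {E, F, G, I, K, N, P, Q} — 8 in total.

8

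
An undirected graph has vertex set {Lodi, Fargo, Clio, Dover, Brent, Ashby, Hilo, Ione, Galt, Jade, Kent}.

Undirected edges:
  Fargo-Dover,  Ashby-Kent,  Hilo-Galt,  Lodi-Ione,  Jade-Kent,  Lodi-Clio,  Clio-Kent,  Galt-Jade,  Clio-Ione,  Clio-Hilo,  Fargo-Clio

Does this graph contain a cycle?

DFS, tracking each vertex's parent; an edge to a visited non-parent vertex closes a cycle.
Start from Galt:
visit Galt (parent –)
  visit Hilo (parent Galt)
    Hilo–Galt: parent, skip
    visit Clio (parent Hilo)
      visit Ione (parent Clio)
        visit Lodi (parent Ione)
          Lodi–Ione: parent, skip
          Lodi–Clio: Clio visited and ≠ parent → cycle
Cycle: Clio – Ione – Lodi – Clio.

Yes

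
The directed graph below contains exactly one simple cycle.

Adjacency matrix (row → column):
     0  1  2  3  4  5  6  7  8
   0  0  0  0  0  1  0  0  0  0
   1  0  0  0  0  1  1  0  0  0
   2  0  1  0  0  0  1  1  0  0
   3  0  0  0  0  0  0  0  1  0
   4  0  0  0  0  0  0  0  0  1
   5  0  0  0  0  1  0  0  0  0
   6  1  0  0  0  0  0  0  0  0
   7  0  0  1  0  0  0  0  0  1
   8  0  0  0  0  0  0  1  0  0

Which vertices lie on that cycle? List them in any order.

0, 4, 6, 8

DFS with gray/black marking from 8:
8 gray
  6 gray
    0 gray
      4 gray
        4→8: 8 is gray → back edge
Back edge closes the cycle 8 → 6 → 0 → 4 → 8; its vertices are {0, 4, 6, 8}.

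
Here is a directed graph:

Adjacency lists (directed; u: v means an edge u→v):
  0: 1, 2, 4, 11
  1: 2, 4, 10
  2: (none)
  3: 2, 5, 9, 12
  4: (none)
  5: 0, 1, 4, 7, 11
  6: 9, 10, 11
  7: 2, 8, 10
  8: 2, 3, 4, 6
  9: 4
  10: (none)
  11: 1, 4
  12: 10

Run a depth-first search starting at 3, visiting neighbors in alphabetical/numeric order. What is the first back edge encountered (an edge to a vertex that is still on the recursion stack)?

DFS from 3 (visiting neighbors in alphabetical/numeric order); mark gray on enter, black on exit:
3 gray
  2 gray
  2 black
  5 gray
    0 gray
      1 gray
        1→2: 2 black — skip
        4 gray
        4 black
        10 gray
        10 black
      1 black
      0→2: 2 black — skip
      0→4: 4 black — skip
      11 gray
        11→1: 1 black — skip
        11→4: 4 black — skip
      11 black
    0 black
    5→1: 1 black — skip
    5→4: 4 black — skip
    7 gray
      7→2: 2 black — skip
      8 gray
        8→2: 2 black — skip
        8→3: 3 is gray → back edge
First back edge: 8 → 3.

8->3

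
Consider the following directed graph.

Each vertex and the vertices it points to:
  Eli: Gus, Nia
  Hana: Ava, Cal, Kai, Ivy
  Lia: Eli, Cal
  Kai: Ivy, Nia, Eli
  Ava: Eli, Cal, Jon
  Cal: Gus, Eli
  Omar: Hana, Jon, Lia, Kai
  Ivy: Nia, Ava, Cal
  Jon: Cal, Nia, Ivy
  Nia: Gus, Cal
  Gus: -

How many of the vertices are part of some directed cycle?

6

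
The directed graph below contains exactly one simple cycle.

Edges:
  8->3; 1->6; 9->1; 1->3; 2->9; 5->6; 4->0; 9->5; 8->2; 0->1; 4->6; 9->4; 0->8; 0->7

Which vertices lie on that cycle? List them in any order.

0, 2, 4, 8, 9

DFS with gray/black marking from 4:
4 gray
  0 gray
    8 gray
      3 gray
      3 black
      2 gray
        9 gray
          5 gray
            6 gray
            6 black
          5 black
          9→4: 4 is gray → back edge
Back edge closes the cycle 4 → 0 → 8 → 2 → 9 → 4; its vertices are {0, 2, 4, 8, 9}.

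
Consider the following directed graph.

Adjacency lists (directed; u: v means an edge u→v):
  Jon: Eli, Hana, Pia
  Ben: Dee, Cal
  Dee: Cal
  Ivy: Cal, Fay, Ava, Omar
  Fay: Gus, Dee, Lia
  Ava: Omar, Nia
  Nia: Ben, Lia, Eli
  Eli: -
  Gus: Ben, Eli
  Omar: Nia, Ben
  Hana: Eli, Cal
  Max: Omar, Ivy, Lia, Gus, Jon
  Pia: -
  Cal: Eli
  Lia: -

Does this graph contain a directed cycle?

No

DFS with white/gray/black marking, starting from Ben:
Ben gray
  Dee gray
    Cal gray
      Eli gray
      Eli black
    Cal black
  Dee black
  Ben→Cal: Cal black — skip
Ben black
Jon gray
  Jon→Eli: Eli black — skip
  Hana gray
    Hana→Eli: Eli black — skip
    Hana→Cal: Cal black — skip
  Hana black
  Pia gray
  Pia black
Jon black
Ivy gray
  Ivy→Cal: Cal black — skip
  Fay gray
    Gus gray
      Gus→Ben: Ben black — skip
      Gus→Eli: Eli black — skip
    Gus black
    Fay→Dee: Dee black — skip
    Lia gray
    Lia black
  Fay black
  Ava gray
    Omar gray
      Nia gray
        Nia→Ben: Ben black — skip
        Nia→Lia: Lia black — skip
        Nia→Eli: Eli black — skip
      Nia black
      Omar→Ben: Ben black — skip
    Omar black
    Ava→Nia: Nia black — skip
  Ava black
  Ivy→Omar: Omar black — skip
Ivy black
Max gray
  Max→Omar: Omar black — skip
  Max→Ivy: Ivy black — skip
  Max→Lia: Lia black — skip
  Max→Gus: Gus black — skip
  Max→Jon: Jon black — skip
Max black
Every edge goes to a white or black vertex — no back edge, so the graph is acyclic.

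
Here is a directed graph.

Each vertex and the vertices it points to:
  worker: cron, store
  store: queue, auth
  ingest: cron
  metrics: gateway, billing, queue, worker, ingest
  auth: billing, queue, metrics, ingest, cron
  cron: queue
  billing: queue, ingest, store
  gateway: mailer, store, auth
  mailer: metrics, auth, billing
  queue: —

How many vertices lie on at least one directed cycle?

7

A vertex is on a directed cycle iff it belongs to a strongly connected component of size ≥ 2 (or has a self-loop).
The vertices on cycles are {auth, store, mailer, worker, billing, gateway, metrics} — 7 in total.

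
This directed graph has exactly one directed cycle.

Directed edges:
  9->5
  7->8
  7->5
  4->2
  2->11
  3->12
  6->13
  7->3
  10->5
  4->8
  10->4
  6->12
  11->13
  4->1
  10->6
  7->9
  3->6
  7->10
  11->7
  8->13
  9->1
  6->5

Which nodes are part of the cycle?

DFS with gray/black marking from 7:
7 gray
  10 gray
    5 gray
    5 black
    6 gray
      12 gray
      12 black
      13 gray
      13 black
      6→5: 5 black — skip
    6 black
    4 gray
      1 gray
      1 black
      2 gray
        11 gray
          11→7: 7 is gray → back edge
Back edge closes the cycle 7 → 10 → 4 → 2 → 11 → 7; its vertices are {2, 4, 7, 10, 11}.

2, 4, 7, 10, 11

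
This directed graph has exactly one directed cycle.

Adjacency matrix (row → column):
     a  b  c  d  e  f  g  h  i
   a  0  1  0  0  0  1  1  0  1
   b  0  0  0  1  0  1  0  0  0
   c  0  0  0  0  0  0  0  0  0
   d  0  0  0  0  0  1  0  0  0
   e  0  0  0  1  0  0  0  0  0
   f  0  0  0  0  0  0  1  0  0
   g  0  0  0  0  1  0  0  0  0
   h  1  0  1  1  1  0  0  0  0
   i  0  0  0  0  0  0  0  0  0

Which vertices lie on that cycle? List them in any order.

d, e, f, g

DFS with gray/black marking from g:
g gray
  e gray
    d gray
      f gray
        f→g: g is gray → back edge
Back edge closes the cycle g → e → d → f → g; its vertices are {d, e, f, g}.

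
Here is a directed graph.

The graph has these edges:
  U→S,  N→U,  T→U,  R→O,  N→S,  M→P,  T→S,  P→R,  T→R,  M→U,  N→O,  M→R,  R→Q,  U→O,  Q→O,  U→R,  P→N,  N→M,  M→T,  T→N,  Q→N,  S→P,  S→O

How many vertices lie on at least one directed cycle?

A vertex is on a directed cycle iff it belongs to a strongly connected component of size ≥ 2 (or has a self-loop).
The vertices on cycles are {M, N, P, Q, R, S, T, U} — 8 in total.

8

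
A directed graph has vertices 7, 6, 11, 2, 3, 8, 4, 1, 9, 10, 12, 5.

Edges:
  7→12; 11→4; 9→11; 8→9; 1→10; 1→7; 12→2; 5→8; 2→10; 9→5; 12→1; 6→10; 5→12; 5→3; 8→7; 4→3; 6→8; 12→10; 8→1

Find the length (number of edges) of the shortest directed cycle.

3

For each vertex v, BFS finds the shortest path from v back to v.
The shortest such closed walk is 8 → 9 → 5 → 8, length 3.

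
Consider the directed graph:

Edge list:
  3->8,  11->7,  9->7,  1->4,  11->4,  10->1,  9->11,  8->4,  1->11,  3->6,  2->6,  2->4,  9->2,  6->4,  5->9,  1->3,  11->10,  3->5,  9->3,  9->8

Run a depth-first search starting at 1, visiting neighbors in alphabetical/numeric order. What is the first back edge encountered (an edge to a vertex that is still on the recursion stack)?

9→3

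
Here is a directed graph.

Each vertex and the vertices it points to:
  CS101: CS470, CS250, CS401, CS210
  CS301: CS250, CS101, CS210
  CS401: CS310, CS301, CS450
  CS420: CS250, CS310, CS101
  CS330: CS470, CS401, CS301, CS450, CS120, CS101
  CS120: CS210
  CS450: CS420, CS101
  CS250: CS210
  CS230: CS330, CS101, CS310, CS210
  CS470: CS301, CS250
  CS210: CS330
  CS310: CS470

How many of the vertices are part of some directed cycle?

11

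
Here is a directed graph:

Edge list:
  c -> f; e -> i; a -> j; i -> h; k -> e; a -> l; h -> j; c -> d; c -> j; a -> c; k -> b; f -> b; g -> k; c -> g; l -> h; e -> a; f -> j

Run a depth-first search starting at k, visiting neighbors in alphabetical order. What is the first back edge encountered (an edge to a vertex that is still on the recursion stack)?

DFS from k (visiting neighbors in alphabetical order); mark gray on enter, black on exit:
k gray
  b gray
  b black
  e gray
    a gray
      c gray
        d gray
        d black
        f gray
          f→b: b black — skip
          j gray
          j black
        f black
        g gray
          g→k: k is gray → back edge
First back edge: g → k.

g→k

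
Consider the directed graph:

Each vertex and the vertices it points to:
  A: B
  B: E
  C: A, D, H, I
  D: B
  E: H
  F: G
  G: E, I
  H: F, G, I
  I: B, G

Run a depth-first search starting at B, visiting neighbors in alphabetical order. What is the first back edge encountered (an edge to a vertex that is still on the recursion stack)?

G->E

DFS from B (visiting neighbors in alphabetical order); mark gray on enter, black on exit:
B gray
  E gray
    H gray
      F gray
        G gray
          G→E: E is gray → back edge
First back edge: G → E.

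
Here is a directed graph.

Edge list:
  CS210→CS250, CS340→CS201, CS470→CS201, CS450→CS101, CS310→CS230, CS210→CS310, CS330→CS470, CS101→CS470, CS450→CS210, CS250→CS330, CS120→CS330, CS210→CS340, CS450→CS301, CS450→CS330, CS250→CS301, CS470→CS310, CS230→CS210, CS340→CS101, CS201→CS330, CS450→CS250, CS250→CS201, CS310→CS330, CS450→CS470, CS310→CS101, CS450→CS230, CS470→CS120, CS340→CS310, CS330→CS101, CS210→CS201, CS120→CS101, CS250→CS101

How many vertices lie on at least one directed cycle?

10

A vertex is on a directed cycle iff it belongs to a strongly connected component of size ≥ 2 (or has a self-loop).
The vertices on cycles are {CS101, CS120, CS201, CS210, CS230, CS250, CS310, CS330, CS340, CS470} — 10 in total.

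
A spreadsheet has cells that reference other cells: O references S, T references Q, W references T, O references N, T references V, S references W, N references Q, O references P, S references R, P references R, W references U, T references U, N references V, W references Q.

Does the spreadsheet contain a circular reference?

DFS with white/gray/black marking, starting from Q:
Q gray
Q black
N gray
  N→Q: Q black — skip
  V gray
  V black
N black
O gray
  P gray
    R gray
    R black
  P black
  S gray
    W gray
      U gray
      U black
      W→Q: Q black — skip
      T gray
        T→U: U black — skip
        T→Q: Q black — skip
        T→V: V black — skip
      T black
    W black
    S→R: R black — skip
  S black
  O→N: N black — skip
O black
Every edge goes to a white or black vertex — no back edge, so the graph is acyclic.

No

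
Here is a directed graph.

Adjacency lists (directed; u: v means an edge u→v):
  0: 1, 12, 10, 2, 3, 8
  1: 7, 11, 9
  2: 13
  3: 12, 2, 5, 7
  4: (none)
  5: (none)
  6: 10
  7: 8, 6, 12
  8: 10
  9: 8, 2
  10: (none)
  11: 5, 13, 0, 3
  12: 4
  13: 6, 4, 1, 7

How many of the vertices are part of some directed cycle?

A vertex is on a directed cycle iff it belongs to a strongly connected component of size ≥ 2 (or has a self-loop).
The vertices on cycles are {0, 1, 2, 3, 9, 11, 13} — 7 in total.

7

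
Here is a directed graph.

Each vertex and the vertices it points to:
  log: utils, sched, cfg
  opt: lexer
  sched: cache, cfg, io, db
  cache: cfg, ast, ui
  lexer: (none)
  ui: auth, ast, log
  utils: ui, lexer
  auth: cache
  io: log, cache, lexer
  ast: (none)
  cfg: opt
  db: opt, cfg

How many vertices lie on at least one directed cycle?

7

A vertex is on a directed cycle iff it belongs to a strongly connected component of size ≥ 2 (or has a self-loop).
The vertices on cycles are {io, ui, log, auth, cache, sched, utils} — 7 in total.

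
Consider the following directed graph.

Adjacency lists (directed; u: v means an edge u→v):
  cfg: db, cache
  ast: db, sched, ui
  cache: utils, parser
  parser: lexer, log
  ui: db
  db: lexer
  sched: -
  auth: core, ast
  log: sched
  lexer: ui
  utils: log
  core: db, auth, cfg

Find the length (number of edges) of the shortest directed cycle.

For each vertex v, BFS finds the shortest path from v back to v.
The shortest such closed walk is auth → core → auth, length 2.

2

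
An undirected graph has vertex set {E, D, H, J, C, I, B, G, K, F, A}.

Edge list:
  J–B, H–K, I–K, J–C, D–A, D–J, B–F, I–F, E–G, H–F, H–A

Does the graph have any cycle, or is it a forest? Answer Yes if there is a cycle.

Yes

DFS, tracking each vertex's parent; an edge to a visited non-parent vertex closes a cycle.
Start from C:
visit C (parent –)
  visit J (parent C)
    visit B (parent J)
      B–J: parent, skip
      visit F (parent B)
        visit H (parent F)
          H–F: parent, skip
          visit K (parent H)
            visit I (parent K)
              I–F: F visited and ≠ parent → cycle
Cycle: F – H – K – I – F.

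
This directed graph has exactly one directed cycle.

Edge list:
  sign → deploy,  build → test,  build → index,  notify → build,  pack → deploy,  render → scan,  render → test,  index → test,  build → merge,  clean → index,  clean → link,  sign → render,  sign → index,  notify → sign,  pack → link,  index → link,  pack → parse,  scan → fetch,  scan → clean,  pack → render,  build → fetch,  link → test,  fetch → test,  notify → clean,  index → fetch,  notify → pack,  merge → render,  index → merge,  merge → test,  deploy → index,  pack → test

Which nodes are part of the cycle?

scan, clean, index, merge, render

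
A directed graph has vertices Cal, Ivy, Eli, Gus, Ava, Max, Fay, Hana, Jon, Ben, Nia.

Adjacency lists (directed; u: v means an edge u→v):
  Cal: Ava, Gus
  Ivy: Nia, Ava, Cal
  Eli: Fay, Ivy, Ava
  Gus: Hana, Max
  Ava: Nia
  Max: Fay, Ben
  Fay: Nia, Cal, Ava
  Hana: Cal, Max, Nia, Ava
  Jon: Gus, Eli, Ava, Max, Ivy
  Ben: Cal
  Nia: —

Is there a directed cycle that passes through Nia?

Nia lies on a cycle iff there is a path from Nia back to itself.
Exploring from Nia, it never reaches itself; equivalently, its strongly connected component is a singleton.

No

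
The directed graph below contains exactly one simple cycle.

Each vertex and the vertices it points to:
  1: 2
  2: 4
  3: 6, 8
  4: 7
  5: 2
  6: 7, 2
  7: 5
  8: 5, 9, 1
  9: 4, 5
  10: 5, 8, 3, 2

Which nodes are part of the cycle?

2, 4, 5, 7

DFS with gray/black marking from 5:
5 gray
  2 gray
    4 gray
      7 gray
        7→5: 5 is gray → back edge
Back edge closes the cycle 5 → 2 → 4 → 7 → 5; its vertices are {2, 4, 5, 7}.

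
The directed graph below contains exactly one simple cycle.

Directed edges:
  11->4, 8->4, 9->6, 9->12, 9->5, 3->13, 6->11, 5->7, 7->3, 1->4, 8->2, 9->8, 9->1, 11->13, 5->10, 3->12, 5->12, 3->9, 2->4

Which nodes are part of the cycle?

DFS with gray/black marking from 9:
9 gray
  1 gray
    4 gray
    4 black
  1 black
  5 gray
    10 gray
    10 black
    12 gray
    12 black
    7 gray
      3 gray
        3→9: 9 is gray → back edge
Back edge closes the cycle 9 → 5 → 7 → 3 → 9; its vertices are {3, 5, 7, 9}.

3, 5, 7, 9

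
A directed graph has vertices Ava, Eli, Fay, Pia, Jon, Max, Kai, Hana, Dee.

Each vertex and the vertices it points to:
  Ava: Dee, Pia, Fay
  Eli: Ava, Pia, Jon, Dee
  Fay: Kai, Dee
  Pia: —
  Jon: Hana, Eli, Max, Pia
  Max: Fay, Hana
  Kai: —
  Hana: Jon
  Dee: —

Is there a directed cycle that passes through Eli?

Eli is on a cycle iff Eli can reach itself via ≥1 edge.
Eli → Jon → Eli — yes.

Yes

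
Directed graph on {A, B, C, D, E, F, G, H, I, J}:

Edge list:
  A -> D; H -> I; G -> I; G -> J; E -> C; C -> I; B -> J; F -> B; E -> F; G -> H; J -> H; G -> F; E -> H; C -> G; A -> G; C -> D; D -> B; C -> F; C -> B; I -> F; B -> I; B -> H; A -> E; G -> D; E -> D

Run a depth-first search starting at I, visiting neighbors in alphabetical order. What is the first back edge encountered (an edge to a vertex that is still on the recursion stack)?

H->I

DFS from I (visiting neighbors in alphabetical order); mark gray on enter, black on exit:
I gray
  F gray
    B gray
      H gray
        H→I: I is gray → back edge
First back edge: H → I.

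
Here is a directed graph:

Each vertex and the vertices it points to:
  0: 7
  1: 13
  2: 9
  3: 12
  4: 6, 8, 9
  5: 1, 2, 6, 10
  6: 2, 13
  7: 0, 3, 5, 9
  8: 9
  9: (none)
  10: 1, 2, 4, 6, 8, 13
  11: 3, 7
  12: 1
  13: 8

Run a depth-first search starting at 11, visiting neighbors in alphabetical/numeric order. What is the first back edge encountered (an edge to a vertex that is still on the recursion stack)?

0->7

DFS from 11 (visiting neighbors in alphabetical/numeric order); mark gray on enter, black on exit:
11 gray
  3 gray
    12 gray
      1 gray
        13 gray
          8 gray
            9 gray
            9 black
          8 black
        13 black
      1 black
    12 black
  3 black
  7 gray
    0 gray
      0→7: 7 is gray → back edge
First back edge: 0 → 7.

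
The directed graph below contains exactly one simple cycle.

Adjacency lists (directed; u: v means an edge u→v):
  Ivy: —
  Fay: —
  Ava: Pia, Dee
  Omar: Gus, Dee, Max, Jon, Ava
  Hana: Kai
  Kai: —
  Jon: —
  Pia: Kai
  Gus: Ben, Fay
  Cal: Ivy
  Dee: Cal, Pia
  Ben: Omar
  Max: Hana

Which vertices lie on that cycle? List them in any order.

Ben, Gus, Omar

DFS with gray/black marking from Omar:
Omar gray
  Gus gray
    Ben gray
      Ben→Omar: Omar is gray → back edge
Back edge closes the cycle Omar → Gus → Ben → Omar; its vertices are {Ben, Gus, Omar}.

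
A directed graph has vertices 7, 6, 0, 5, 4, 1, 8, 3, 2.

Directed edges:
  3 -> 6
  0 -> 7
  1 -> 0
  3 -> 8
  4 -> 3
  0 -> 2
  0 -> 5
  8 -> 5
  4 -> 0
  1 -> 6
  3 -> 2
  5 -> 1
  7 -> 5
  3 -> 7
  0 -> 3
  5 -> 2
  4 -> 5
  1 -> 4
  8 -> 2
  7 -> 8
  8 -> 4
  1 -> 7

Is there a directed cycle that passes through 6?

6 lies on a cycle iff there is a path from 6 back to itself.
Exploring from 6, it never reaches itself; equivalently, its strongly connected component is a singleton.

No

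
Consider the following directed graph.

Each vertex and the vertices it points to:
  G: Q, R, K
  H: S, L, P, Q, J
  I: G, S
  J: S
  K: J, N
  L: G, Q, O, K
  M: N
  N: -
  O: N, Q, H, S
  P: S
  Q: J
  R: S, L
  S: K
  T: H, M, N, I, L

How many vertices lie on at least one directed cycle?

A vertex is on a directed cycle iff it belongs to a strongly connected component of size ≥ 2 (or has a self-loop).
The vertices on cycles are {G, H, J, K, L, O, R, S} — 8 in total.

8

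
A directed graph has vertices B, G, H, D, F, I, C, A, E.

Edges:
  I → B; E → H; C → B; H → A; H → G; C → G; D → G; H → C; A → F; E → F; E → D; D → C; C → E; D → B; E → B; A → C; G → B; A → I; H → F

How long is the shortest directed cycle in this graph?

3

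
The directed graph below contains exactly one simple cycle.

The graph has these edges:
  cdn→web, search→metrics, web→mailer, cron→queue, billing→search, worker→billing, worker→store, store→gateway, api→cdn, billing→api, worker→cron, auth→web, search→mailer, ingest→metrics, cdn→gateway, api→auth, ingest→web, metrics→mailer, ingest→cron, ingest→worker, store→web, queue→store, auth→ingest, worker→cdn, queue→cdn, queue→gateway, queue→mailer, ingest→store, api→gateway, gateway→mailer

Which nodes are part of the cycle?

DFS with gray/black marking from ingest:
ingest gray
  metrics gray
    mailer gray
    mailer black
  metrics black
  cron gray
    queue gray
      gateway gray
        gateway→mailer: mailer black — skip
      gateway black
      cdn gray
        web gray
          web→mailer: mailer black — skip
        web black
        cdn→gateway: gateway black — skip
      cdn black
      queue→mailer: mailer black — skip
      store gray
        store→gateway: gateway black — skip
        store→web: web black — skip
      store black
    queue black
  cron black
  worker gray
    worker→cdn: cdn black — skip
    worker→store: store black — skip
    billing gray
      api gray
        auth gray
          auth→web: web black — skip
          auth→ingest: ingest is gray → back edge
Back edge closes the cycle ingest → worker → billing → api → auth → ingest; its vertices are {api, auth, ingest, worker, billing}.

api, auth, ingest, worker, billing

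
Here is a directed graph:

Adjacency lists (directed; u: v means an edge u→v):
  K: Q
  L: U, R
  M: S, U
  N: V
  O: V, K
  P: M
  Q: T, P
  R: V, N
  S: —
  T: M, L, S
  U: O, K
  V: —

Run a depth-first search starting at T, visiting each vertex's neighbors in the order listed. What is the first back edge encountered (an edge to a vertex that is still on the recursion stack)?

DFS from T (visiting each vertex's neighbors in the order listed); mark gray on enter, black on exit:
T gray
  M gray
    S gray
    S black
    U gray
      O gray
        V gray
        V black
        K gray
          Q gray
            Q→T: T is gray → back edge
First back edge: Q → T.

Q→T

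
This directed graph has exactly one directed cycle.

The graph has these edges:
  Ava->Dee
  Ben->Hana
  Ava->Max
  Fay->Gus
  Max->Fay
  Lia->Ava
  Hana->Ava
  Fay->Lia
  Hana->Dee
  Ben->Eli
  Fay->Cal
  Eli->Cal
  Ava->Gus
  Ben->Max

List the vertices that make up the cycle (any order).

Ava, Fay, Lia, Max

DFS with gray/black marking from Max:
Max gray
  Fay gray
    Lia gray
      Ava gray
        Ava→Max: Max is gray → back edge
Back edge closes the cycle Max → Fay → Lia → Ava → Max; its vertices are {Ava, Fay, Lia, Max}.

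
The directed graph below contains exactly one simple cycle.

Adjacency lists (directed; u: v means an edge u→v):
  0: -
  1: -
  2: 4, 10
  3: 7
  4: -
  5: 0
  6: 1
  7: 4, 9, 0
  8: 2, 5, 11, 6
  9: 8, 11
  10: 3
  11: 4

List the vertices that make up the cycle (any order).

DFS with gray/black marking from 9:
9 gray
  8 gray
    2 gray
      4 gray
      4 black
      10 gray
        3 gray
          7 gray
            7→4: 4 black — skip
            7→9: 9 is gray → back edge
Back edge closes the cycle 9 → 8 → 2 → 10 → 3 → 7 → 9; its vertices are {2, 3, 7, 8, 9, 10}.

2, 3, 7, 8, 9, 10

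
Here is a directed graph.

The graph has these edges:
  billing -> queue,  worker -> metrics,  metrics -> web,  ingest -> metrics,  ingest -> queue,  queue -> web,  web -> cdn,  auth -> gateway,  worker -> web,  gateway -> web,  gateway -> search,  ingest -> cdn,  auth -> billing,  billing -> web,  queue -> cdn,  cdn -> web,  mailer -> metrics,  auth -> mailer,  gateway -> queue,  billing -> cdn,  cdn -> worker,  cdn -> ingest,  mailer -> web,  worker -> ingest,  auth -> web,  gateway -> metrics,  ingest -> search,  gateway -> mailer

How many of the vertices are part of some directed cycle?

6

A vertex is on a directed cycle iff it belongs to a strongly connected component of size ≥ 2 (or has a self-loop).
The vertices on cycles are {cdn, web, queue, ingest, worker, metrics} — 6 in total.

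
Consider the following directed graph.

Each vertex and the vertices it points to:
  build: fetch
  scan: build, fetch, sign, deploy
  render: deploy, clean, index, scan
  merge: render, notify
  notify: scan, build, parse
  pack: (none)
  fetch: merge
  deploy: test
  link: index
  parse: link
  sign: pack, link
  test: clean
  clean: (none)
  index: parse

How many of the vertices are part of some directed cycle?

9

A vertex is on a directed cycle iff it belongs to a strongly connected component of size ≥ 2 (or has a self-loop).
The vertices on cycles are {link, scan, build, fetch, index, merge, parse, notify, render} — 9 in total.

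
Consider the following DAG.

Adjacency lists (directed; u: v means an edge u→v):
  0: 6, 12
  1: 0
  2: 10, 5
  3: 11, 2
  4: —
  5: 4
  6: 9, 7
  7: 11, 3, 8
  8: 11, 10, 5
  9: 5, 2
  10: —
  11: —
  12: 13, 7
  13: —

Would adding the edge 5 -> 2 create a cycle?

Yes

Adding 5→2 creates a cycle iff 2 can already reach 5.
Path from 2: 2 → 5.
So 2 → … → 5 → 2 is a cycle.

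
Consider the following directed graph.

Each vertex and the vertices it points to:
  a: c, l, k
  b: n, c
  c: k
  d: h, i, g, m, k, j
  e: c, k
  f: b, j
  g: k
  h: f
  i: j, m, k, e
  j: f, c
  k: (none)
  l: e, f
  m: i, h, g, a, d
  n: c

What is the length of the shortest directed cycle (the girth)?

For each vertex v, BFS finds the shortest path from v back to v.
The shortest such closed walk is d → m → d, length 2.

2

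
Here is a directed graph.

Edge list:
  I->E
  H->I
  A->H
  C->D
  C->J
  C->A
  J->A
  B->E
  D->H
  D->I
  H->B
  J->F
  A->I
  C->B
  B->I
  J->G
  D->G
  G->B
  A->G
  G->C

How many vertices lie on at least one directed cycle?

A vertex is on a directed cycle iff it belongs to a strongly connected component of size ≥ 2 (or has a self-loop).
The vertices on cycles are {A, C, D, G, J} — 5 in total.

5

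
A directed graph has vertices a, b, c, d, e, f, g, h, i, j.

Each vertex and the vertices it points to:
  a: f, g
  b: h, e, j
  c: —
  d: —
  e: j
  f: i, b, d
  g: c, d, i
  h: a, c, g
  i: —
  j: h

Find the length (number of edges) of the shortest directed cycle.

4

For each vertex v, BFS finds the shortest path from v back to v.
The shortest such closed walk is f → b → h → a → f, length 4.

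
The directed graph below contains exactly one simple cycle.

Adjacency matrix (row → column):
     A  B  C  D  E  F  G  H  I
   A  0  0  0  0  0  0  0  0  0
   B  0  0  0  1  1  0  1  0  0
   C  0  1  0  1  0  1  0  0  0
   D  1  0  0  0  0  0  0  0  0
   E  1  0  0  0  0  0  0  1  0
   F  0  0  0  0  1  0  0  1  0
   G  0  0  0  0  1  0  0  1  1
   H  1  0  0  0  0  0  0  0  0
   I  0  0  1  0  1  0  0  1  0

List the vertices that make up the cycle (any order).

B, C, G, I

DFS with gray/black marking from C:
C gray
  F gray
    H gray
      A gray
      A black
    H black
    E gray
      E→H: H black — skip
      E→A: A black — skip
    E black
  F black
  D gray
    D→A: A black — skip
  D black
  B gray
    B→E: E black — skip
    G gray
      G→E: E black — skip
      G→H: H black — skip
      I gray
        I→H: H black — skip
        I→E: E black — skip
        I→C: C is gray → back edge
Back edge closes the cycle C → B → G → I → C; its vertices are {B, C, G, I}.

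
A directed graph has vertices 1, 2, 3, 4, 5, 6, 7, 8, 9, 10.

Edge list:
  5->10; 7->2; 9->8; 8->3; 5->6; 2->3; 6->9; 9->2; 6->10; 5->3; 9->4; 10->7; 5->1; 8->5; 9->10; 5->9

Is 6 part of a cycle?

6 is on a cycle iff 6 can reach itself via ≥1 edge.
6 → 9 → 8 → 5 → 6 — yes.

Yes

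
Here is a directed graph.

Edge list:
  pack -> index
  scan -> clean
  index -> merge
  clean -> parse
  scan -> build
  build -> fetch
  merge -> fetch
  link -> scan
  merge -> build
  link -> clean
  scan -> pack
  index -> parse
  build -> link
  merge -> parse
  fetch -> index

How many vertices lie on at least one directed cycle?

7

A vertex is on a directed cycle iff it belongs to a strongly connected component of size ≥ 2 (or has a self-loop).
The vertices on cycles are {link, pack, scan, build, fetch, index, merge} — 7 in total.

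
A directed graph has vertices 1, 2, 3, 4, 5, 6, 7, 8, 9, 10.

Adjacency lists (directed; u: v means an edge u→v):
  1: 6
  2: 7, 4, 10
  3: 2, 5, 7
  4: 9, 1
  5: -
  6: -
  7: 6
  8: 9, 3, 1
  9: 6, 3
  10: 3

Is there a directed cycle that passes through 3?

3 is on a cycle iff 3 can reach itself via ≥1 edge.
3 → 2 → 10 → 3 — yes.

Yes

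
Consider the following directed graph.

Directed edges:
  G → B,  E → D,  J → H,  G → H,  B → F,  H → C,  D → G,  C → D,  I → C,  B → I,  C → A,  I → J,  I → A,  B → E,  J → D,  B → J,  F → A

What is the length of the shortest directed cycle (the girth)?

4

For each vertex v, BFS finds the shortest path from v back to v.
The shortest such closed walk is G → H → C → D → G, length 4.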